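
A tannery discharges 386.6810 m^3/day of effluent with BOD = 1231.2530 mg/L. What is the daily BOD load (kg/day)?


Formula: BOD_load = volume * conc / 1000
Substituting: BOD_load = 386.6810 * 1231.2530 / 1000
Result: 476.1021 kg/day


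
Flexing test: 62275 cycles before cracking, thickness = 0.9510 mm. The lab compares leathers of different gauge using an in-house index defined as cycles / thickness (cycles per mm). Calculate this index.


Formula: Index = cycles / thickness
Substituting: Index = 62275 / 0.9510
Result: 65483.7014 cycles/mm


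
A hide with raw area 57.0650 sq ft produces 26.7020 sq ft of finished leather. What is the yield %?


Formula: Yield = finished / raw * 100
Substituting: Yield = 26.7020 / 57.0650 * 100
Result: 46.7923 %


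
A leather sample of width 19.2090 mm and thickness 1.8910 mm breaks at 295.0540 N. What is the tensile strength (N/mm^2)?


Formula: TS = force / (width * thickness)
Substituting: TS = 295.0540 / (19.2090 * 1.8910)
Result: 8.1228 N/mm^2


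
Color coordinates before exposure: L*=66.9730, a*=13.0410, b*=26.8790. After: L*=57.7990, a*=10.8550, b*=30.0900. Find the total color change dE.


dL = -9.1740, da = -2.1860, db = 3.2110
dE = sqrt((-9.1740)^2 + (-2.1860)^2 + 3.2110^2) = 9.9625


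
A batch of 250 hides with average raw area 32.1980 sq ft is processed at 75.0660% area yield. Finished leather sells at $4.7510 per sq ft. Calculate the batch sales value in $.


Raw_total = N * avg_area = 250 * 32.1980 = 8049.5000 sq ft
Finished = Raw_total * yield / 100 = 8049.5000 * 75.0660 / 100 = 6042.4377 sq ft
Value = Finished * price = 6042.4377 * 4.7510 = 28707.6214 $


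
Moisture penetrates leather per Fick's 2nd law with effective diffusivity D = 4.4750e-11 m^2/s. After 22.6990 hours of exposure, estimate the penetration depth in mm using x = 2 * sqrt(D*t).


t = 22.6990 hr * 3600 = 81716.4000 s
D * t = 4.4750e-11 * 81716.4000 = 3.6568e-06
x = 2 * sqrt(D*t) = 2 * sqrt(3.6568e-06) = 0.00382456 m = 3.8246 mm


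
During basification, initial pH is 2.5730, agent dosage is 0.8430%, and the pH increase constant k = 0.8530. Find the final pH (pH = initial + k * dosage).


Formula: pH_final = pH_initial + k * base_pct
Substituting: pH_final = 2.5730 + 0.8530 * 0.8430
Result: 3.2921


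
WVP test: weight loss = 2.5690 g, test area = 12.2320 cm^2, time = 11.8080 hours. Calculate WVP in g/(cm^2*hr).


Formula: WVP = loss / (area * time)
Substituting: WVP = 2.5690 / (12.2320 * 11.8080)
Result: 0.0177865 g/(cm^2*hr)


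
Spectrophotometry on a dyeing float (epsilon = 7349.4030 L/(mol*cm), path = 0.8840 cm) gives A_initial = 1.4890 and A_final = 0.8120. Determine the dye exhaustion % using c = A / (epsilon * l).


c_initial = A_i / (epsilon * l) = 1.4890 / (7349.4030 * 0.8840) = 2.2919e-04 mol/L
c_final = A_f / (epsilon * l) = 0.8120 / (7349.4030 * 0.8840) = 1.2498e-04 mol/L
Exhaustion = (c_initial - c_final) / c_initial * 100 = (2.2919e-04 - 1.2498e-04) / 2.2919e-04 * 100 = 45.4668 %


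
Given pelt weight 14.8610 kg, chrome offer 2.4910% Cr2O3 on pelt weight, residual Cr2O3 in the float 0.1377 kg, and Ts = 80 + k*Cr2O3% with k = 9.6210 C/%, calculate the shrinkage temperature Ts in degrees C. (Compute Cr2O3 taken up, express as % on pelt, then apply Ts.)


Offered = pelt * offer_pct / 100 = 14.8610 * 2.4910 / 100 = 0.3702 kg
Uptake = offered - residual = 0.3702 - 0.1377 = 0.2325 kg
Cr2O3% on pelt = uptake / pelt * 100 = 0.2325 / 14.8610 * 100 = 1.5644 %
Ts = 80 + k * Cr2O3% = 80 + 9.6210 * 1.5644 = 95.0512 C


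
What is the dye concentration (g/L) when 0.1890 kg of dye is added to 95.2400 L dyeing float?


Formula: Conc = dye_mass(kg) / volume(L) * 1000
Substituting: Conc = 0.1890 / 95.2400 * 1000
Result: 1.9845 g/L


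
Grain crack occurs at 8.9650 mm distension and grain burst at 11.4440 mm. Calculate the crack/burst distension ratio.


Formula: Ratio = crack / burst
Substituting: Ratio = 8.9650 / 11.4440
Result: 0.7834


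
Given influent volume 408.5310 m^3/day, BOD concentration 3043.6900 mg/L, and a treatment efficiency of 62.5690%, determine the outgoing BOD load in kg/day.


Load_in = volume * conc / 1000 = 408.5310 * 3043.6900 / 1000 = 1243.4417 kg/day
Removed = Load_in * eff / 100 = 1243.4417 * 62.5690 / 100 = 778.0090 kg/day
Load_out = Load_in - Removed = 1243.4417 - 778.0090 = 465.4327 kg/day


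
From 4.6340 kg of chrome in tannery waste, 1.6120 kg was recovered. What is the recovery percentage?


Formula: Recovery = recovered / input * 100
Substituting: Recovery = 1.6120 / 4.6340 * 100
Result: 34.7864 %


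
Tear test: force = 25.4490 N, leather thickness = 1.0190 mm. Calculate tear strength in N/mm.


Formula: Tear strength = force / thickness
Substituting: Tear strength = 25.4490 / 1.0190
Result: 24.9745 N/mm


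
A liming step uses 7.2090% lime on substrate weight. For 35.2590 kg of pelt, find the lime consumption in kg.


Formula: Lime = substrate * pct / 100
Substituting: Lime = 35.2590 * 7.2090 / 100
Result: 2.5418 kg


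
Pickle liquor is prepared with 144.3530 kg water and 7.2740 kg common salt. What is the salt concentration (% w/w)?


Formula: Conc = salt / (water + salt) * 100
Substituting: Conc = 7.2740 / (144.3530 + 7.2740) * 100
Result: 4.7973 %


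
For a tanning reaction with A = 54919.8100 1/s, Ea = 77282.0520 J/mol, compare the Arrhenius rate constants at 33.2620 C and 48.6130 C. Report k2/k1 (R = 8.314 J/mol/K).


T1 = 33.2620 + 273.15 = 306.4120 K; T2 = 48.6130 + 273.15 = 321.7630 K
k1 = A * exp(-Ea/(R*T1)) = 54919.8100 * exp(-77282.0520/(8.314*306.4120)) = 3.6714e-09 1/s
k2 = A * exp(-Ea/(R*T2)) = 54919.8100 * exp(-77282.0520/(8.314*321.7630)) = 1.5610e-08 1/s
k2/k1 = 1.5610e-08 / 3.6714e-09 = 4.2517


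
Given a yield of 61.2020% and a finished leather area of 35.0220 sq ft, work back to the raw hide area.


Formula: raw = finished * 100 / yield
Substituting: raw = 35.0220 * 100 / 61.2020
Result: 57.2236 sq ft


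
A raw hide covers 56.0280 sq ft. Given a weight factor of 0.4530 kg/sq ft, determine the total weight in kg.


Formula: Weight = area * weight_per_sqft
Substituting: Weight = 56.0280 * 0.4530
Result: 25.3807 kg


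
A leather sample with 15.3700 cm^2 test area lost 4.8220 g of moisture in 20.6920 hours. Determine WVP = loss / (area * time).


Formula: WVP = loss / (area * time)
Substituting: WVP = 4.8220 / (15.3700 * 20.6920)
Result: 0.0151618 g/(cm^2*hr)


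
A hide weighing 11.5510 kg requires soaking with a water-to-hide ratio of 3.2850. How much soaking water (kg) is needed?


Formula: Water = hide_weight * ratio
Substituting: Water = 11.5510 * 3.2850
Result: 37.9450 kg


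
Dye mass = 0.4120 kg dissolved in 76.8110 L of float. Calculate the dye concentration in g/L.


Formula: Conc = dye_mass(kg) / volume(L) * 1000
Substituting: Conc = 0.4120 / 76.8110 * 1000
Result: 5.3638 g/L


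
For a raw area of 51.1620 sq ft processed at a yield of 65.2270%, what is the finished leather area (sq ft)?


Formula: finished = raw * yield / 100
Substituting: finished = 51.1620 * 65.2270 / 100
Result: 33.3714 sq ft


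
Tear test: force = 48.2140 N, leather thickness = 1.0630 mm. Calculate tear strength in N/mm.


Formula: Tear strength = force / thickness
Substituting: Tear strength = 48.2140 / 1.0630
Result: 45.3565 N/mm


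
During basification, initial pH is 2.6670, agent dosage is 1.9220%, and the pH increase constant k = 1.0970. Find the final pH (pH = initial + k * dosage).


Formula: pH_final = pH_initial + k * base_pct
Substituting: pH_final = 2.6670 + 1.0970 * 1.9220
Result: 4.7754


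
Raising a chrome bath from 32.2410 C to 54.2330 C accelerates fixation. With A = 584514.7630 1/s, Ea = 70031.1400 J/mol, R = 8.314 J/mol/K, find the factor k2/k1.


T1 = 32.2410 + 273.15 = 305.3910 K; T2 = 54.2330 + 273.15 = 327.3830 K
k1 = A * exp(-Ea/(R*T1)) = 584514.7630 * exp(-70031.1400/(8.314*305.3910)) = 6.1391e-07 1/s
k2 = A * exp(-Ea/(R*T2)) = 584514.7630 * exp(-70031.1400/(8.314*327.3830)) = 3.9154e-06 1/s
k2/k1 = 3.9154e-06 / 6.1391e-07 = 6.3778


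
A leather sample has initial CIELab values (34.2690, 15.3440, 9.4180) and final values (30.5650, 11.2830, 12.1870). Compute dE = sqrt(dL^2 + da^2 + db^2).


dL = -3.7040, da = -4.0610, db = 2.7690
dE = sqrt((-3.7040)^2 + (-4.0610)^2 + 2.7690^2) = 6.1546


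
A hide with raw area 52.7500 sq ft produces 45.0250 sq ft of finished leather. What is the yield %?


Formula: Yield = finished / raw * 100
Substituting: Yield = 45.0250 / 52.7500 * 100
Result: 85.3555 %


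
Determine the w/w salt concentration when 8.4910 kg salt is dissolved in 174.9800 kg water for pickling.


Formula: Conc = salt / (water + salt) * 100
Substituting: Conc = 8.4910 / (174.9800 + 8.4910) * 100
Result: 4.6280 %


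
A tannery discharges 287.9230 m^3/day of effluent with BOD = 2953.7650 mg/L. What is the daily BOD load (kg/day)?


Formula: BOD_load = volume * conc / 1000
Substituting: BOD_load = 287.9230 * 2953.7650 / 1000
Result: 850.4569 kg/day


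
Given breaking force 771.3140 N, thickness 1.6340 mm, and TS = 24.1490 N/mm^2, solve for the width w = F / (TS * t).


Formula: w = F / (TS * t)
Substituting: w = 771.3140 / (24.1490 * 1.6340)
Result: 19.5470 mm


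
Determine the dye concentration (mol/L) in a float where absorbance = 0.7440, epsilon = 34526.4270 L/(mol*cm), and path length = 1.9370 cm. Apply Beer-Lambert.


Formula: c = A / (epsilon * l)
Substituting: c = 0.7440 / (34526.4270 * 1.9370)
Result: 1.1125e-05 mol/L


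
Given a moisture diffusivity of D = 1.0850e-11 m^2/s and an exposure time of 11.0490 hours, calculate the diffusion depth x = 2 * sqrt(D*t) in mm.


t = 11.0490 hr * 3600 = 39776.4000 s
D * t = 1.0850e-11 * 39776.4000 = 4.3157e-07
x = 2 * sqrt(D*t) = 2 * sqrt(4.3157e-07) = 0.00131389 m = 1.3139 mm


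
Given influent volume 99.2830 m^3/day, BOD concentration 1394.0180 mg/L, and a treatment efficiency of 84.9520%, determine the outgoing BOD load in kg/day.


Load_in = volume * conc / 1000 = 99.2830 * 1394.0180 / 1000 = 138.4023 kg/day
Removed = Load_in * eff / 100 = 138.4023 * 84.9520 / 100 = 117.5755 kg/day
Load_out = Load_in - Removed = 138.4023 - 117.5755 = 20.8268 kg/day


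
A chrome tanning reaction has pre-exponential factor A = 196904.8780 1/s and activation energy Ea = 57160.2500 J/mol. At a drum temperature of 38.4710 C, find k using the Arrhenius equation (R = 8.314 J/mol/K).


T_K = T_C + 273.15 = 38.4710 + 273.15 = 311.6210 K
exponent = -Ea / (R * T_K) = -57160.2500 / (8.314 * 311.6210) = -22.0626
k = A * exp(exponent) = 196904.8780 * exp(-22.0626) = 5.1591e-05 1/s


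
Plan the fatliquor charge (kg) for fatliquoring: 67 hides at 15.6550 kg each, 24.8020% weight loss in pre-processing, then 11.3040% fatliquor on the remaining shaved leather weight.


Total_raw = N * avg_wt = 67 * 15.6550 = 1048.8850 kg
Substrate = Total_raw * (1 - loss/100) = 1048.8850 * (1 - 24.8020/100) = 788.7405 kg
Fat = Substrate * pct / 100 = 788.7405 * 11.3040 / 100 = 89.1592 kg


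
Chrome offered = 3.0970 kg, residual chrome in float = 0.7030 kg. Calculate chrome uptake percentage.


Formula: Uptake = (offered - residual) / offered * 100
Substituting: Uptake = (3.0970 - 0.7030) / 3.0970 * 100
Result: 77.3006 %


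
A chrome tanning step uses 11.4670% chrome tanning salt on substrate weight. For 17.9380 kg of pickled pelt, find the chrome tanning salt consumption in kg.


Formula: Chrome = substrate * pct / 100
Substituting: Chrome = 17.9380 * 11.4670 / 100
Result: 2.0570 kg


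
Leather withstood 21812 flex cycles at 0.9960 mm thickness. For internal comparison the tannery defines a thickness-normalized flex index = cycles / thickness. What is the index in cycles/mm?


Formula: Index = cycles / thickness
Substituting: Index = 21812 / 0.9960
Result: 21899.5984 cycles/mm


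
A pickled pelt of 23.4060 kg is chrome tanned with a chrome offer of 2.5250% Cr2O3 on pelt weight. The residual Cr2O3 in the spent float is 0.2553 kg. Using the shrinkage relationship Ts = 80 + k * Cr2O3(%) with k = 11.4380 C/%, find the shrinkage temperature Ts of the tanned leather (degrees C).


Offered = pelt * offer_pct / 100 = 23.4060 * 2.5250 / 100 = 0.5910 kg
Uptake = offered - residual = 0.5910 - 0.2553 = 0.3357 kg
Cr2O3% on pelt = uptake / pelt * 100 = 0.3357 / 23.4060 * 100 = 1.4343 %
Ts = 80 + k * Cr2O3% = 80 + 11.4380 * 1.4343 = 96.4050 C


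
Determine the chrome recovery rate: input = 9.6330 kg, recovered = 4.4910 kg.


Formula: Recovery = recovered / input * 100
Substituting: Recovery = 4.4910 / 9.6330 * 100
Result: 46.6210 %


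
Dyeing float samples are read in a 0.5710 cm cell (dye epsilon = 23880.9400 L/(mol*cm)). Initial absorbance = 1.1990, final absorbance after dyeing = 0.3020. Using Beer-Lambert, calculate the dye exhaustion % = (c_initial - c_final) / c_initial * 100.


c_initial = A_i / (epsilon * l) = 1.1990 / (23880.9400 * 0.5710) = 8.7929e-05 mol/L
c_final = A_f / (epsilon * l) = 0.3020 / (23880.9400 * 0.5710) = 2.2147e-05 mol/L
Exhaustion = (c_initial - c_final) / c_initial * 100 = (8.7929e-05 - 2.2147e-05) / 8.7929e-05 * 100 = 74.8123 %


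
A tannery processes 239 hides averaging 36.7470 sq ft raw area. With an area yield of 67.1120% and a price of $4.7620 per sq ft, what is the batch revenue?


Raw_total = N * avg_area = 239 * 36.7470 = 8782.5330 sq ft
Finished = Raw_total * yield / 100 = 8782.5330 * 67.1120 / 100 = 5894.1335 sq ft
Value = Finished * price = 5894.1335 * 4.7620 = 28067.8640 $


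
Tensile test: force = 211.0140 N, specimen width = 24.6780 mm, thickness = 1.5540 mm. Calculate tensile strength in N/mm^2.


Formula: TS = force / (width * thickness)
Substituting: TS = 211.0140 / (24.6780 * 1.5540)
Result: 5.5024 N/mm^2


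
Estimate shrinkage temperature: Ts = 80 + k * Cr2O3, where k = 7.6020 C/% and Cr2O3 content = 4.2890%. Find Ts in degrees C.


Formula: Ts = 80 + k * Cr2O3
Substituting: Ts = 80 + 7.6020 * 4.2890
Result: 112.6050 C


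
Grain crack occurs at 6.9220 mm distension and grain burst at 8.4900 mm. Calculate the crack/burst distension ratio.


Formula: Ratio = crack / burst
Substituting: Ratio = 6.9220 / 8.4900
Result: 0.8153


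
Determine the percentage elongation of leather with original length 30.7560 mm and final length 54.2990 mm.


Formula: Elongation = (Lf - L0) / L0 * 100
Substituting: Elongation = (54.2990 - 30.7560) / 30.7560 * 100
Result: 76.5477 %


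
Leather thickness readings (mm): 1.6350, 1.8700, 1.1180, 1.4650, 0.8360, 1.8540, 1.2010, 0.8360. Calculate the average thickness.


Formula: Average = sum / n
Substituting: Average = 10.8150 / 8
Result: 1.3519 mm


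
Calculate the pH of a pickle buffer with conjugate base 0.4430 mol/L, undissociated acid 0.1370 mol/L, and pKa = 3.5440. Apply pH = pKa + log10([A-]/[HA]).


ratio = [A-] / [HA] = 0.4430 / 0.1370 = 3.2336
log10(ratio) = 0.5097
pH = pKa + log10(ratio) = 3.5440 + 0.5097 = 4.0537


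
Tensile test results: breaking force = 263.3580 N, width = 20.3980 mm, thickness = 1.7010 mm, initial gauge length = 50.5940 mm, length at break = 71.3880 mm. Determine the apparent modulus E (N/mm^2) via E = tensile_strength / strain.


TS = F / (w * t) = 263.3580 / (20.3980 * 1.7010) = 7.5902 N/mm^2
strain = (Lf - L0) / L0 = (71.3880 - 50.5940) / 50.5940 = 0.4110
E = TS / strain = 7.5902 / 0.4110 = 18.4678 N/mm^2


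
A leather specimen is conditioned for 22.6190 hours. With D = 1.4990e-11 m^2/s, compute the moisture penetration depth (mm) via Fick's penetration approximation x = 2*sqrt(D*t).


t = 22.6190 hr * 3600 = 81428.4000 s
D * t = 1.4990e-11 * 81428.4000 = 1.2206e-06
x = 2 * sqrt(D*t) = 2 * sqrt(1.2206e-06) = 0.00220963 m = 2.2096 mm


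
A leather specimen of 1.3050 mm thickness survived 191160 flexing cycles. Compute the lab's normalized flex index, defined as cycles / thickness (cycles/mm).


Formula: Index = cycles / thickness
Substituting: Index = 191160 / 1.3050
Result: 146482.7586 cycles/mm


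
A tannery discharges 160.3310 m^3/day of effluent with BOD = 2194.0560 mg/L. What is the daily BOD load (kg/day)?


Formula: BOD_load = volume * conc / 1000
Substituting: BOD_load = 160.3310 * 2194.0560 / 1000
Result: 351.7752 kg/day


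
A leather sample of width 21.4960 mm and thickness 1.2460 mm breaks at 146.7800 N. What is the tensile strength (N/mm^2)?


Formula: TS = force / (width * thickness)
Substituting: TS = 146.7800 / (21.4960 * 1.2460)
Result: 5.4801 N/mm^2


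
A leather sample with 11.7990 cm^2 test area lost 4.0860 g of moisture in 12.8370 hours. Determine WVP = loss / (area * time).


Formula: WVP = loss / (area * time)
Substituting: WVP = 4.0860 / (11.7990 * 12.8370)
Result: 0.0269767 g/(cm^2*hr)


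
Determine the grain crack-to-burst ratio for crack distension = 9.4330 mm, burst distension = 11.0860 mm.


Formula: Ratio = crack / burst
Substituting: Ratio = 9.4330 / 11.0860
Result: 0.8509


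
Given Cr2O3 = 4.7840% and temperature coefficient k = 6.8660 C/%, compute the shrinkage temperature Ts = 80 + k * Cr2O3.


Formula: Ts = 80 + k * Cr2O3
Substituting: Ts = 80 + 6.8660 * 4.7840
Result: 112.8469 C


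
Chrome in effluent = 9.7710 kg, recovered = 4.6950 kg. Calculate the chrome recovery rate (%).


Formula: Recovery = recovered / input * 100
Substituting: Recovery = 4.6950 / 9.7710 * 100
Result: 48.0504 %


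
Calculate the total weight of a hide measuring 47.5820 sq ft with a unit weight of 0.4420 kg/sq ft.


Formula: Weight = area * weight_per_sqft
Substituting: Weight = 47.5820 * 0.4420
Result: 21.0312 kg


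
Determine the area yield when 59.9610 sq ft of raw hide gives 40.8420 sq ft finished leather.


Formula: Yield = finished / raw * 100
Substituting: Yield = 40.8420 / 59.9610 * 100
Result: 68.1143 %


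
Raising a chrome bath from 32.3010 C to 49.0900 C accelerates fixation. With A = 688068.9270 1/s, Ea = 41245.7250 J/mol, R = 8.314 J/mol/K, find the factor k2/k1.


T1 = 32.3010 + 273.15 = 305.4510 K; T2 = 49.0900 + 273.15 = 322.2400 K
k1 = A * exp(-Ea/(R*T1)) = 688068.9270 * exp(-41245.7250/(8.314*305.4510)) = 0.060816 1/s
k2 = A * exp(-Ea/(R*T2)) = 688068.9270 * exp(-41245.7250/(8.314*322.2400)) = 0.1417 1/s
k2/k1 = 0.1417 / 0.060816 = 2.3308


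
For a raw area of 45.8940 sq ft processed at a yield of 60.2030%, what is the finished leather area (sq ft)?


Formula: finished = raw * yield / 100
Substituting: finished = 45.8940 * 60.2030 / 100
Result: 27.6296 sq ft


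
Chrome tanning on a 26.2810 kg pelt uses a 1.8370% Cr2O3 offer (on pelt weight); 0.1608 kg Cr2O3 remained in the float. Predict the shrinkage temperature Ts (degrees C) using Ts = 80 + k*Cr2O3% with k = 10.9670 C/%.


Offered = pelt * offer_pct / 100 = 26.2810 * 1.8370 / 100 = 0.4828 kg
Uptake = offered - residual = 0.4828 - 0.1608 = 0.3220 kg
Cr2O3% on pelt = uptake / pelt * 100 = 0.3220 / 26.2810 * 100 = 1.2252 %
Ts = 80 + k * Cr2O3% = 80 + 10.9670 * 1.2252 = 93.4362 C


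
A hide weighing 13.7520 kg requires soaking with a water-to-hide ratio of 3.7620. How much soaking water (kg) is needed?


Formula: Water = hide_weight * ratio
Substituting: Water = 13.7520 * 3.7620
Result: 51.7350 kg


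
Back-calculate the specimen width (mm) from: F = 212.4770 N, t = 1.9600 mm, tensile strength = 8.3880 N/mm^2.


Formula: w = F / (TS * t)
Substituting: w = 212.4770 / (8.3880 * 1.9600)
Result: 12.9240 mm


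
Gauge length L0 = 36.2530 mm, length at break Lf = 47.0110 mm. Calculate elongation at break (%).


Formula: Elongation = (Lf - L0) / L0 * 100
Substituting: Elongation = (47.0110 - 36.2530) / 36.2530 * 100
Result: 29.6748 %


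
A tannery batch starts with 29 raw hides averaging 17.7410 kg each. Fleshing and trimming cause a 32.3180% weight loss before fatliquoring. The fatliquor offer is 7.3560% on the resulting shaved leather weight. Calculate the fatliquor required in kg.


Total_raw = N * avg_wt = 29 * 17.7410 = 514.4890 kg
Substrate = Total_raw * (1 - loss/100) = 514.4890 * (1 - 32.3180/100) = 348.2164 kg
Fat = Substrate * pct / 100 = 348.2164 * 7.3560 / 100 = 25.6148 kg


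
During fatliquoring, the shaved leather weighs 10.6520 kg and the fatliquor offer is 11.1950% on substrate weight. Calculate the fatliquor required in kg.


Formula: Fat = substrate * pct / 100
Substituting: Fat = 10.6520 * 11.1950 / 100
Result: 1.1925 kg


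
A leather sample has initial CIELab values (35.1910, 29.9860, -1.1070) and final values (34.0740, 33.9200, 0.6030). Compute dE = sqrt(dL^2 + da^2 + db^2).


dL = -1.1170, da = 3.9340, db = 1.7100
dE = sqrt((-1.1170)^2 + 3.9340^2 + 1.7100^2) = 4.4326


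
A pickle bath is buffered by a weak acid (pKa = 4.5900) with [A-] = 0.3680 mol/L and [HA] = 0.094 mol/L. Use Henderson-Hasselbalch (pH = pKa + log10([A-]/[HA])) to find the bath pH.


ratio = [A-] / [HA] = 0.3680 / 0.094 = 3.9149
log10(ratio) = 0.5927
pH = pKa + log10(ratio) = 4.5900 + 0.5927 = 5.1827


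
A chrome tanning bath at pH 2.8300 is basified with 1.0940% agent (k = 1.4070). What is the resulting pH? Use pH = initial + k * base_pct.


Formula: pH_final = pH_initial + k * base_pct
Substituting: pH_final = 2.8300 + 1.4070 * 1.0940
Result: 4.3693


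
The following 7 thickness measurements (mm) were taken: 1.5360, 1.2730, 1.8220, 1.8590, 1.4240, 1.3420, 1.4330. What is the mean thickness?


Formula: Average = sum / n
Substituting: Average = 10.6890 / 7
Result: 1.5270 mm


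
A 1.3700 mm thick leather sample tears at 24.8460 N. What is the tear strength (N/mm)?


Formula: Tear strength = force / thickness
Substituting: Tear strength = 24.8460 / 1.3700
Result: 18.1358 N/mm


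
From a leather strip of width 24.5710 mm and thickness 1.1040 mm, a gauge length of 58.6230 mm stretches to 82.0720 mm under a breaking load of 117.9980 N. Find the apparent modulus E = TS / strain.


TS = F / (w * t) = 117.9980 / (24.5710 * 1.1040) = 4.3499 N/mm^2
strain = (Lf - L0) / L0 = (82.0720 - 58.6230) / 58.6230 = 0.4000
E = TS / strain = 4.3499 / 0.4000 = 10.8749 N/mm^2


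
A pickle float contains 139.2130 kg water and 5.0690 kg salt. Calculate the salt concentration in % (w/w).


Formula: Conc = salt / (water + salt) * 100
Substituting: Conc = 5.0690 / (139.2130 + 5.0690) * 100
Result: 3.5133 %


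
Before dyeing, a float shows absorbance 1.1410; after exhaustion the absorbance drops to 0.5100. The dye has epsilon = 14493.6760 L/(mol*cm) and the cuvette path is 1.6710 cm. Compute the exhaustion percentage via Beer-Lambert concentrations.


c_initial = A_i / (epsilon * l) = 1.1410 / (14493.6760 * 1.6710) = 4.7112e-05 mol/L
c_final = A_f / (epsilon * l) = 0.5100 / (14493.6760 * 1.6710) = 2.1058e-05 mol/L
Exhaustion = (c_initial - c_final) / c_initial * 100 = (4.7112e-05 - 2.1058e-05) / 4.7112e-05 * 100 = 55.3024 %


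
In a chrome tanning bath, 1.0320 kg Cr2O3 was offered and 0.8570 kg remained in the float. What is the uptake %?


Formula: Uptake = (offered - residual) / offered * 100
Substituting: Uptake = (1.0320 - 0.8570) / 1.0320 * 100
Result: 16.9574 %


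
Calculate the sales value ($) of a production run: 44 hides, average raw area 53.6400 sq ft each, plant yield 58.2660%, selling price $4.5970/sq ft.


Raw_total = N * avg_area = 44 * 53.6400 = 2360.1600 sq ft
Finished = Raw_total * yield / 100 = 2360.1600 * 58.2660 / 100 = 1375.1708 sq ft
Value = Finished * price = 1375.1708 * 4.5970 = 6321.6603 $


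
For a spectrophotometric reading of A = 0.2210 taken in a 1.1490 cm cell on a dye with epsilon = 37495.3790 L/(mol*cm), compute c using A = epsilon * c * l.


Formula: c = A / (epsilon * l)
Substituting: c = 0.2210 / (37495.3790 * 1.1490)
Result: 5.1297e-06 mol/L


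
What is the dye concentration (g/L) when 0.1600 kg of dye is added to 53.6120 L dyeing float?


Formula: Conc = dye_mass(kg) / volume(L) * 1000
Substituting: Conc = 0.1600 / 53.6120 * 1000
Result: 2.9844 g/L


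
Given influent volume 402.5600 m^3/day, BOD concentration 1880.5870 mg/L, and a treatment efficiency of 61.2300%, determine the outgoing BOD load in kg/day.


Load_in = volume * conc / 1000 = 402.5600 * 1880.5870 / 1000 = 757.0491 kg/day
Removed = Load_in * eff / 100 = 757.0491 * 61.2300 / 100 = 463.5412 kg/day
Load_out = Load_in - Removed = 757.0491 - 463.5412 = 293.5079 kg/day


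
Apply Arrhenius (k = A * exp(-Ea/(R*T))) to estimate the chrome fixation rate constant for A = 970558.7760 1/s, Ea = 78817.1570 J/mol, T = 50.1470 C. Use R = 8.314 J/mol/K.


T_K = T_C + 273.15 = 50.1470 + 273.15 = 323.2970 K
exponent = -Ea / (R * T_K) = -78817.1570 / (8.314 * 323.2970) = -29.3230
k = A * exp(exponent) = 970558.7760 * exp(-29.3230) = 1.7872e-07 1/s


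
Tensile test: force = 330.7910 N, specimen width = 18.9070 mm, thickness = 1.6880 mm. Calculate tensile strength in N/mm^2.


Formula: TS = force / (width * thickness)
Substituting: TS = 330.7910 / (18.9070 * 1.6880)
Result: 10.3647 N/mm^2


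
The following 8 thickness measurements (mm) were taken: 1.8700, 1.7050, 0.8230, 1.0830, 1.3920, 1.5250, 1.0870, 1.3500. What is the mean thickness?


Formula: Average = sum / n
Substituting: Average = 10.8350 / 8
Result: 1.3544 mm


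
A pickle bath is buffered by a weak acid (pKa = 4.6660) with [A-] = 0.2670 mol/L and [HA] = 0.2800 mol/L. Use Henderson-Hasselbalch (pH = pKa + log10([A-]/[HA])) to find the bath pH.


ratio = [A-] / [HA] = 0.2670 / 0.2800 = 0.9536
log10(ratio) = -0.0206468
pH = pKa + log10(ratio) = 4.6660 - 0.0206468 = 4.6454


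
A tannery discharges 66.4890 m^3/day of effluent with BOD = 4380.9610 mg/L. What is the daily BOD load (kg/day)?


Formula: BOD_load = volume * conc / 1000
Substituting: BOD_load = 66.4890 * 4380.9610 / 1000
Result: 291.2857 kg/day


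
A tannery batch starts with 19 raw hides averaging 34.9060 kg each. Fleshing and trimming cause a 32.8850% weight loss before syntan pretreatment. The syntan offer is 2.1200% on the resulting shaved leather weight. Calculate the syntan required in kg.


Total_raw = N * avg_wt = 19 * 34.9060 = 663.2140 kg
Substrate = Total_raw * (1 - loss/100) = 663.2140 * (1 - 32.8850/100) = 445.1161 kg
Syntan = Substrate * pct / 100 = 445.1161 * 2.1200 / 100 = 9.4365 kg


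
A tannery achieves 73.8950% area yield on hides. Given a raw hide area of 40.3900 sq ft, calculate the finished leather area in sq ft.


Formula: finished = raw * yield / 100
Substituting: finished = 40.3900 * 73.8950 / 100
Result: 29.8462 sq ft


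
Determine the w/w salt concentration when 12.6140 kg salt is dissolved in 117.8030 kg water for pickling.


Formula: Conc = salt / (water + salt) * 100
Substituting: Conc = 12.6140 / (117.8030 + 12.6140) * 100
Result: 9.6721 %


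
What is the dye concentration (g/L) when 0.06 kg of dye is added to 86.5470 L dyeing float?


Formula: Conc = dye_mass(kg) / volume(L) * 1000
Substituting: Conc = 0.06 / 86.5470 * 1000
Result: 0.6933 g/L


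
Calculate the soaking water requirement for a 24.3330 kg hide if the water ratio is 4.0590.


Formula: Water = hide_weight * ratio
Substituting: Water = 24.3330 * 4.0590
Result: 98.7676 kg


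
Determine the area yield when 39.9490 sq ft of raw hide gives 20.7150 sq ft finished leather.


Formula: Yield = finished / raw * 100
Substituting: Yield = 20.7150 / 39.9490 * 100
Result: 51.8536 %


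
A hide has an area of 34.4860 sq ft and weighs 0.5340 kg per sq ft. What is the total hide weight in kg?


Formula: Weight = area * weight_per_sqft
Substituting: Weight = 34.4860 * 0.5340
Result: 18.4155 kg


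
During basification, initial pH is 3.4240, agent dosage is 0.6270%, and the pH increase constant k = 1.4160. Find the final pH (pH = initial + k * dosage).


Formula: pH_final = pH_initial + k * base_pct
Substituting: pH_final = 3.4240 + 1.4160 * 0.6270
Result: 4.3118


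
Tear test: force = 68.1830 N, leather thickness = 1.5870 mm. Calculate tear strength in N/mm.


Formula: Tear strength = force / thickness
Substituting: Tear strength = 68.1830 / 1.5870
Result: 42.9635 N/mm


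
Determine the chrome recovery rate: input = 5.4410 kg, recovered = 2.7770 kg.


Formula: Recovery = recovered / input * 100
Substituting: Recovery = 2.7770 / 5.4410 * 100
Result: 51.0384 %


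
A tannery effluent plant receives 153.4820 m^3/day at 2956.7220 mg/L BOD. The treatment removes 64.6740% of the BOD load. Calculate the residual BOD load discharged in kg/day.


Load_in = volume * conc / 1000 = 153.4820 * 2956.7220 / 1000 = 453.8036 kg/day
Removed = Load_in * eff / 100 = 453.8036 * 64.6740 / 100 = 293.4929 kg/day
Load_out = Load_in - Removed = 453.8036 - 293.4929 = 160.3107 kg/day


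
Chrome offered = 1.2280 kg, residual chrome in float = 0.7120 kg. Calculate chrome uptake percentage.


Formula: Uptake = (offered - residual) / offered * 100
Substituting: Uptake = (1.2280 - 0.7120) / 1.2280 * 100
Result: 42.0195 %


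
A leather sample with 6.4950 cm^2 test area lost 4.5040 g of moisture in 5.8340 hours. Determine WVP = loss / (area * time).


Formula: WVP = loss / (area * time)
Substituting: WVP = 4.5040 / (6.4950 * 5.8340)
Result: 0.1189 g/(cm^2*hr)


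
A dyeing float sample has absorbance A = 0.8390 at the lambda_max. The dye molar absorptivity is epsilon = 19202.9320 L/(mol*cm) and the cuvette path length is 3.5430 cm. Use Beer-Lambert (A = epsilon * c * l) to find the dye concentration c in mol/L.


Formula: c = A / (epsilon * l)
Substituting: c = 0.8390 / (19202.9320 * 3.5430)
Result: 1.2332e-05 mol/L


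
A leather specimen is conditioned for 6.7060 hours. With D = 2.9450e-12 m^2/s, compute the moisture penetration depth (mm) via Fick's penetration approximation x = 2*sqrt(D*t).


t = 6.7060 hr * 3600 = 24141.6000 s
D * t = 2.9450e-12 * 24141.6000 = 7.1097e-08
x = 2 * sqrt(D*t) = 2 * sqrt(7.1097e-08) = 5.3328e-04 m = 0.5333 mm


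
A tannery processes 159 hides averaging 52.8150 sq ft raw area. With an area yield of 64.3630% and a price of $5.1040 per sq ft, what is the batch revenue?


Raw_total = N * avg_area = 159 * 52.8150 = 8397.5850 sq ft
Finished = Raw_total * yield / 100 = 8397.5850 * 64.3630 / 100 = 5404.9376 sq ft
Value = Finished * price = 5404.9376 * 5.1040 = 27586.8017 $


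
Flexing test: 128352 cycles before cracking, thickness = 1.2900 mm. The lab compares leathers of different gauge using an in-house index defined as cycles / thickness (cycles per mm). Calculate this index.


Formula: Index = cycles / thickness
Substituting: Index = 128352 / 1.2900
Result: 99497.6744 cycles/mm


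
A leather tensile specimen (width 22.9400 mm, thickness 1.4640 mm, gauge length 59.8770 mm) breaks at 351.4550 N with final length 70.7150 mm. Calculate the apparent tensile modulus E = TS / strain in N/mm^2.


TS = F / (w * t) = 351.4550 / (22.9400 * 1.4640) = 10.4649 N/mm^2
strain = (Lf - L0) / L0 = (70.7150 - 59.8770) / 59.8770 = 0.1810
E = TS / strain = 10.4649 / 0.1810 = 57.8157 N/mm^2


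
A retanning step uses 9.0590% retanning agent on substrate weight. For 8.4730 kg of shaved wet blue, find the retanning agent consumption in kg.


Formula: Retan = substrate * pct / 100
Substituting: Retan = 8.4730 * 9.0590 / 100
Result: 0.7676 kg


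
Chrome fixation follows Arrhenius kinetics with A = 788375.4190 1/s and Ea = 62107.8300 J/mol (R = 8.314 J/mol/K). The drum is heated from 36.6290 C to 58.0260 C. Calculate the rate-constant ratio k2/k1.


T1 = 36.6290 + 273.15 = 309.7790 K; T2 = 58.0260 + 273.15 = 331.1760 K
k1 = A * exp(-Ea/(R*T1)) = 788375.4190 * exp(-62107.8300/(8.314*309.7790)) = 2.6533e-05 1/s
k2 = A * exp(-Ea/(R*T2)) = 788375.4190 * exp(-62107.8300/(8.314*331.1760)) = 1.2602e-04 1/s
k2/k1 = 1.2602e-04 / 2.6533e-05 = 4.7495


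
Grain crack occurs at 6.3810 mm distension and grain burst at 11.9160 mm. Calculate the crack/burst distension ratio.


Formula: Ratio = crack / burst
Substituting: Ratio = 6.3810 / 11.9160
Result: 0.5355


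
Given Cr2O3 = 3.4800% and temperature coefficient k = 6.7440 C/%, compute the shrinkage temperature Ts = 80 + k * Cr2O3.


Formula: Ts = 80 + k * Cr2O3
Substituting: Ts = 80 + 6.7440 * 3.4800
Result: 103.4691 C


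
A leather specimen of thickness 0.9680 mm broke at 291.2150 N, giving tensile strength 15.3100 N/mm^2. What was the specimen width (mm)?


Formula: w = F / (TS * t)
Substituting: w = 291.2150 / (15.3100 * 0.9680)
Result: 19.6500 mm


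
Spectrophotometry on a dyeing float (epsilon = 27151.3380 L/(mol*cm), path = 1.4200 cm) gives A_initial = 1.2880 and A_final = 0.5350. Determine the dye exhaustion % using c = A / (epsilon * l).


c_initial = A_i / (epsilon * l) = 1.2880 / (27151.3380 * 1.4200) = 3.3407e-05 mol/L
c_final = A_f / (epsilon * l) = 0.5350 / (27151.3380 * 1.4200) = 1.3876e-05 mol/L
Exhaustion = (c_initial - c_final) / c_initial * 100 = (3.3407e-05 - 1.3876e-05) / 3.3407e-05 * 100 = 58.4627 %


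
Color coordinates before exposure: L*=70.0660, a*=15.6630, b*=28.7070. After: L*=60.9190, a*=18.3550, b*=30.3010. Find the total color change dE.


dL = -9.1470, da = 2.6920, db = 1.5940
dE = sqrt((-9.1470)^2 + 2.6920^2 + 1.5940^2) = 9.6672


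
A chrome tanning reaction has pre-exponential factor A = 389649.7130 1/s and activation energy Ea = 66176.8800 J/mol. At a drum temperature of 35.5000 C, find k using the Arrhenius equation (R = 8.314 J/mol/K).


T_K = T_C + 273.15 = 35.5000 + 273.15 = 308.6500 K
exponent = -Ea / (R * T_K) = -66176.8800 / (8.314 * 308.6500) = -25.7887
k = A * exp(exponent) = 389649.7130 * exp(-25.7887) = 2.4591e-06 1/s


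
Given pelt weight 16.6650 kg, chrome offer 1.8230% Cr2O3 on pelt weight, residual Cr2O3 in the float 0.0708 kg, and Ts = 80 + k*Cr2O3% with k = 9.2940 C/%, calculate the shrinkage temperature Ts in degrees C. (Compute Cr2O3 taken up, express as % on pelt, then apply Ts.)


Offered = pelt * offer_pct / 100 = 16.6650 * 1.8230 / 100 = 0.3038 kg
Uptake = offered - residual = 0.3038 - 0.0708 = 0.2330 kg
Cr2O3% on pelt = uptake / pelt * 100 = 0.2330 / 16.6650 * 100 = 1.3982 %
Ts = 80 + k * Cr2O3% = 80 + 9.2940 * 1.3982 = 92.9945 C


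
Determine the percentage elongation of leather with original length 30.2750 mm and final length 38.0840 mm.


Formula: Elongation = (Lf - L0) / L0 * 100
Substituting: Elongation = (38.0840 - 30.2750) / 30.2750 * 100
Result: 25.7936 %


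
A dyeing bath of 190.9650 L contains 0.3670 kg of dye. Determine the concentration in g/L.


Formula: Conc = dye_mass(kg) / volume(L) * 1000
Substituting: Conc = 0.3670 / 190.9650 * 1000
Result: 1.9218 g/L


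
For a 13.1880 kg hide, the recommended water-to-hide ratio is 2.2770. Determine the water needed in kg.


Formula: Water = hide_weight * ratio
Substituting: Water = 13.1880 * 2.2770
Result: 30.0291 kg


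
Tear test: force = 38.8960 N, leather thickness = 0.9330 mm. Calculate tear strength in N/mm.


Formula: Tear strength = force / thickness
Substituting: Tear strength = 38.8960 / 0.9330
Result: 41.6892 N/mm


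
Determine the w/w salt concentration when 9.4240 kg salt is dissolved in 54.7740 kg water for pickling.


Formula: Conc = salt / (water + salt) * 100
Substituting: Conc = 9.4240 / (54.7740 + 9.4240) * 100
Result: 14.6796 %


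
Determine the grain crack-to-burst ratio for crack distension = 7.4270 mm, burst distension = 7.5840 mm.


Formula: Ratio = crack / burst
Substituting: Ratio = 7.4270 / 7.5840
Result: 0.9793


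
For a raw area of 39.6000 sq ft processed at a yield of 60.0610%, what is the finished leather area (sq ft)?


Formula: finished = raw * yield / 100
Substituting: finished = 39.6000 * 60.0610 / 100
Result: 23.7842 sq ft


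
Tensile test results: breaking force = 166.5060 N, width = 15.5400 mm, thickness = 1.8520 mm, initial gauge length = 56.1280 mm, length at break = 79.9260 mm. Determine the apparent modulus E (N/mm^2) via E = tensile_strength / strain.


TS = F / (w * t) = 166.5060 / (15.5400 * 1.8520) = 5.7855 N/mm^2
strain = (Lf - L0) / L0 = (79.9260 - 56.1280) / 56.1280 = 0.4240
E = TS / strain = 5.7855 / 0.4240 = 13.6451 N/mm^2


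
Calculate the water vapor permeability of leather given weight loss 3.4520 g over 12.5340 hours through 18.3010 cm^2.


Formula: WVP = loss / (area * time)
Substituting: WVP = 3.4520 / (18.3010 * 12.5340)
Result: 0.015049 g/(cm^2*hr)


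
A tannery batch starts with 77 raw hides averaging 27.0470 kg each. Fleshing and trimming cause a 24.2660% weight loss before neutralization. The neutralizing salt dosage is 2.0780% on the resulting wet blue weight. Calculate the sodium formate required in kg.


Total_raw = N * avg_wt = 77 * 27.0470 = 2082.6190 kg
Substrate = Total_raw * (1 - loss/100) = 2082.6190 * (1 - 24.2660/100) = 1577.2507 kg
Neutralizer = Substrate * pct / 100 = 1577.2507 * 2.0780 / 100 = 32.7753 kg


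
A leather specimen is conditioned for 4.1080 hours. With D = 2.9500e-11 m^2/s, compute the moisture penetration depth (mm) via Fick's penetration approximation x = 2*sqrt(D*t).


t = 4.1080 hr * 3600 = 14788.8000 s
D * t = 2.9500e-11 * 14788.8000 = 4.3627e-07
x = 2 * sqrt(D*t) = 2 * sqrt(4.3627e-07) = 0.00132101 m = 1.3210 mm


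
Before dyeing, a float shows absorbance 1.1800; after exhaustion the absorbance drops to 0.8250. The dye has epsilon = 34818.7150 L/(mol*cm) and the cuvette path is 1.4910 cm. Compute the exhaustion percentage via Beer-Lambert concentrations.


c_initial = A_i / (epsilon * l) = 1.1800 / (34818.7150 * 1.4910) = 2.2730e-05 mol/L
c_final = A_f / (epsilon * l) = 0.8250 / (34818.7150 * 1.4910) = 1.5891e-05 mol/L
Exhaustion = (c_initial - c_final) / c_initial * 100 = (2.2730e-05 - 1.5891e-05) / 2.2730e-05 * 100 = 30.0847 %


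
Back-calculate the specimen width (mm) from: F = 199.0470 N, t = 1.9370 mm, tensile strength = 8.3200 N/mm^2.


Formula: w = F / (TS * t)
Substituting: w = 199.0470 / (8.3200 * 1.9370)
Result: 12.3510 mm


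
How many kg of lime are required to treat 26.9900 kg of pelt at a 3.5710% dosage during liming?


Formula: Lime = substrate * pct / 100
Substituting: Lime = 26.9900 * 3.5710 / 100
Result: 0.9638 kg


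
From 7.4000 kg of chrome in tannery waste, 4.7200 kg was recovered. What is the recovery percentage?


Formula: Recovery = recovered / input * 100
Substituting: Recovery = 4.7200 / 7.4000 * 100
Result: 63.7838 %


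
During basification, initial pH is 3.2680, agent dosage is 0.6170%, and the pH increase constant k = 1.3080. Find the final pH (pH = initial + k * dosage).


Formula: pH_final = pH_initial + k * base_pct
Substituting: pH_final = 3.2680 + 1.3080 * 0.6170
Result: 4.0750


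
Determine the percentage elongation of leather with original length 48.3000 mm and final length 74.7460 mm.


Formula: Elongation = (Lf - L0) / L0 * 100
Substituting: Elongation = (74.7460 - 48.3000) / 48.3000 * 100
Result: 54.7536 %


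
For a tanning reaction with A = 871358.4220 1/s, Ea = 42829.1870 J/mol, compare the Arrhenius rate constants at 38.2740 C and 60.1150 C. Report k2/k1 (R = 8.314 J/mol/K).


T1 = 38.2740 + 273.15 = 311.4240 K; T2 = 60.1150 + 273.15 = 333.2650 K
k1 = A * exp(-Ea/(R*T1)) = 871358.4220 * exp(-42829.1870/(8.314*311.4240)) = 0.0570516 1/s
k2 = A * exp(-Ea/(R*T2)) = 871358.4220 * exp(-42829.1870/(8.314*333.2650)) = 0.1687 1/s
k2/k1 = 0.1687 / 0.0570516 = 2.9567


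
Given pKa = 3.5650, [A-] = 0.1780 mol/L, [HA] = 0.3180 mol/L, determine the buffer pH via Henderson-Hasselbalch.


ratio = [A-] / [HA] = 0.1780 / 0.3180 = 0.5597
log10(ratio) = -0.2520
pH = pKa + log10(ratio) = 3.5650 - 0.2520 = 3.3130


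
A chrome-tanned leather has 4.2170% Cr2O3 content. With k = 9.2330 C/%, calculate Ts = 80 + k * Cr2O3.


Formula: Ts = 80 + k * Cr2O3
Substituting: Ts = 80 + 9.2330 * 4.2170
Result: 118.9356 C


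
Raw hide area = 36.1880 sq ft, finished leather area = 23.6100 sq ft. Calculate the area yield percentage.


Formula: Yield = finished / raw * 100
Substituting: Yield = 23.6100 / 36.1880 * 100
Result: 65.2426 %
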